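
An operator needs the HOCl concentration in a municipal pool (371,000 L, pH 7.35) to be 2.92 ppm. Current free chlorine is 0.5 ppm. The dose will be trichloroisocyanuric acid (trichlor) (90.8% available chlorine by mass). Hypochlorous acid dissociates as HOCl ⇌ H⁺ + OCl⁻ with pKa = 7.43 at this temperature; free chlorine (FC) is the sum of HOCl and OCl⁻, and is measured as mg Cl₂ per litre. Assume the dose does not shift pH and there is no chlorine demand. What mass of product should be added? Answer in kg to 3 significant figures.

[OCl⁻]/[HOCl] = 10^(pH − pKa) = 10^(7.35 − 7.43) = 0.8318; fraction as HOCl = 1/(1 + 0.8318) = 0.5459.
Free chlorine required for 2.92 ppm HOCl: 2.92 / 0.5459 = 5.349 ppm.
FC to add: 5.349 − 0.5 = 4.849 mg/L as Cl₂.
Cl₂ equivalent: 4.849 mg/L × 371,000 L = 1799 g.
Product at 90.8% available Cl: 1799 / 0.908 = 1981 g.

1.98 kg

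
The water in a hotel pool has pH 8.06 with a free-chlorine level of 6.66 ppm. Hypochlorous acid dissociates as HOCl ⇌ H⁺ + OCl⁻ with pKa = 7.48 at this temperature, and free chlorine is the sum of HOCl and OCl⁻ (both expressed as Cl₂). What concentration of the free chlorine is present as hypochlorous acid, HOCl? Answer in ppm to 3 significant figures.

1.39 ppm

[OCl⁻]/[HOCl] = 10^(pH − pKa) = 10^(8.06 − 7.48) = 10^0.58 = 3.802.
Fraction as HOCl = 1 / (1 + 3.802) = 0.2083.
HOCl = 0.2083 × 6.66 ppm = 1.387 ppm.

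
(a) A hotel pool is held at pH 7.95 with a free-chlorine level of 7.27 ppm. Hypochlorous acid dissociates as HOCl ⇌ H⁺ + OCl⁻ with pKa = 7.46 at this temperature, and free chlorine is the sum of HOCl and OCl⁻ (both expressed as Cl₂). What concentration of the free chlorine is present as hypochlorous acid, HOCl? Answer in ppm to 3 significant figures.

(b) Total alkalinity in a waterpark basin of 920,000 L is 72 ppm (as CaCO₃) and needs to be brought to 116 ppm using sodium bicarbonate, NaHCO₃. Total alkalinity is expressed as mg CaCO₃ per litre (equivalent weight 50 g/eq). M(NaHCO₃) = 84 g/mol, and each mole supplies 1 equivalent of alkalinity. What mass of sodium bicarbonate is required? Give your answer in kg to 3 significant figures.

(a) 1.78 ppm; (b) 68.0 kg

(a) [OCl⁻]/[HOCl] = 10^(pH − pKa) = 10^(7.95 − 7.46) = 10^0.49 = 3.09.
(a) Fraction as HOCl = 1 / (1 + 3.09) = 0.2445.
(a) HOCl = 0.2445 × 7.27 ppm = 1.777 ppm.

(b) Alkalinity to add: (116 − 72) = 44 mg/L as CaCO₃ × 920,000 L = 40,480 g as CaCO₃.
(b) Equivalents: 40,480 g ÷ 50 g/eq = 809.6 eq.
(b) NaHCO₃ supplies 1 eq per mole → 809.6 mol.
(b) Mass: 809.6 mol × 84 g/mol = 68,010 g.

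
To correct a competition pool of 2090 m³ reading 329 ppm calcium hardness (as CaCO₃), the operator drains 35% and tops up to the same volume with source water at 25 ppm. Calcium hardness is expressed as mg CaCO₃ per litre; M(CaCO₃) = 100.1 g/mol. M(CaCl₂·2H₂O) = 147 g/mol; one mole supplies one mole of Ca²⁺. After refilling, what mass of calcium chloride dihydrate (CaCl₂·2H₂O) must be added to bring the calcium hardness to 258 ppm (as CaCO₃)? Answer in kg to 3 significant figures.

Volume: 2090 m³ = 2,090,000 L.
After draining 35% and refilling: 329 × 0.65 + 25 × 0.35 = 222.6 ppm.
Deficit to target: 258 − 222.6 = 35.4 mg/L.
As CaCO₃: 35.4 mg/L × 2,090,000 L = 73,990 g; ÷ 100.1 = 739.1 mol Ca²⁺.
Mass: 739.1 × 147 = 108,700 g.

109 kg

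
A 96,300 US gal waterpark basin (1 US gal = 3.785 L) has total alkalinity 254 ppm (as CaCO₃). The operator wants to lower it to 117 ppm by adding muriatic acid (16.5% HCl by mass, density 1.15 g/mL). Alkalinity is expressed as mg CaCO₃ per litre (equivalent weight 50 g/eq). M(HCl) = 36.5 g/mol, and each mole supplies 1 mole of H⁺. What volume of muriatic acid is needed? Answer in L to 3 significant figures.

192 L

Volume: 96,300 US gal × 3.785 L/gal = 364,496 L.
Alkalinity to neutralize: (254 − 117) = 137 mg/L as CaCO₃ × 364,496 L = 49,940 g as CaCO₃.
Equivalents of H⁺ required: 49,940 ÷ 50 g/eq = 998.7 eq = 998.7 mol HCl.
Mass of HCl: 998.7 × 36.5 = 36,450 g.
Mass of 16.5% solution: 36,450 / 0.165 = 220,900 g.
Volume: 220,900 g ÷ 1.15 g/mL = 192,100 mL.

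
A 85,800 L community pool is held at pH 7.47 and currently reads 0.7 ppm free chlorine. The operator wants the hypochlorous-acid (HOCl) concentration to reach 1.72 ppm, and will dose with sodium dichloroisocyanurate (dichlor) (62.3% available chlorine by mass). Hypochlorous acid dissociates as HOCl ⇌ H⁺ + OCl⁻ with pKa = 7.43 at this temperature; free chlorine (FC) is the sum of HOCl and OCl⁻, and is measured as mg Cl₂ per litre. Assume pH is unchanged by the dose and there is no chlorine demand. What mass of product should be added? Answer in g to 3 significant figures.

[OCl⁻]/[HOCl] = 10^(pH − pKa) = 10^(7.47 − 7.43) = 1.096; fraction as HOCl = 1/(1 + 1.096) = 0.477.
Free chlorine required for 1.72 ppm HOCl: 1.72 / 0.477 = 3.606 ppm.
FC to add: 3.606 − 0.7 = 2.906 mg/L as Cl₂.
Cl₂ equivalent: 2.906 mg/L × 85,800 L = 249.3 g.
Product at 62.3% available Cl: 249.3 / 0.623 = 400.2 g.

400 g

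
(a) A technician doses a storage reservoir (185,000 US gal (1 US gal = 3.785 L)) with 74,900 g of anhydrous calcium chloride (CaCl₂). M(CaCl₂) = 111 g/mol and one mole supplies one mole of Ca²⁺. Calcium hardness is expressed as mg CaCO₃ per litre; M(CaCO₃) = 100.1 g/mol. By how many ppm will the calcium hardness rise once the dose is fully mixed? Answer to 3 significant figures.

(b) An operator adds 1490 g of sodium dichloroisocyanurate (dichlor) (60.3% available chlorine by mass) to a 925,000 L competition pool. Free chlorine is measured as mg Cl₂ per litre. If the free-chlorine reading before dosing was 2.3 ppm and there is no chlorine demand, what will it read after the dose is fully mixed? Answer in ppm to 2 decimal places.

(a) 96.5 ppm; (b) 3.27 ppm

(a) Volume: 185,000 US gal × 3.785 L/gal = 700,225 L.
(a) Moles of Ca²⁺: 74,900 g ÷ 111 g/mol = 674.8 mol.
(a) As CaCO₃: 674.8 mol × 100.1 g/mol = 67,540 g.
(a) Rise: 67,540 g / 700,225 L × 1000 = 96.46 mg/L.

(b) Available chlorine delivered: 1490 g × 0.603 = 898.5 g as Cl₂.
(b) Concentration rise: 898.5 g / 925,000 L = 0.9713 mg/L = 0.97 ppm.
(b) Final FC: 2.3 + 0.97 = 3.27 ppm.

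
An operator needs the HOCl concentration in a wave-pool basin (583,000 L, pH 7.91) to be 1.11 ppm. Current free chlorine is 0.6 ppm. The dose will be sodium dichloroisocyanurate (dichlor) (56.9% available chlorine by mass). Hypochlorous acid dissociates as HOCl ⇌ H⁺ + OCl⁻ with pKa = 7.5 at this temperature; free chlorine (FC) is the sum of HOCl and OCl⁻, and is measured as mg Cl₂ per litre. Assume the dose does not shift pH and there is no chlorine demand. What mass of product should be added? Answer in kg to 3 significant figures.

3.45 kg

[OCl⁻]/[HOCl] = 10^(pH − pKa) = 10^(7.91 − 7.5) = 2.57; fraction as HOCl = 1/(1 + 2.57) = 0.2801.
Free chlorine required for 1.11 ppm HOCl: 1.11 / 0.2801 = 3.963 ppm.
FC to add: 3.963 − 0.6 = 3.363 mg/L as Cl₂.
Cl₂ equivalent: 3.363 mg/L × 583,000 L = 1961 g.
Product at 56.9% available Cl: 1961 / 0.569 = 3446 g.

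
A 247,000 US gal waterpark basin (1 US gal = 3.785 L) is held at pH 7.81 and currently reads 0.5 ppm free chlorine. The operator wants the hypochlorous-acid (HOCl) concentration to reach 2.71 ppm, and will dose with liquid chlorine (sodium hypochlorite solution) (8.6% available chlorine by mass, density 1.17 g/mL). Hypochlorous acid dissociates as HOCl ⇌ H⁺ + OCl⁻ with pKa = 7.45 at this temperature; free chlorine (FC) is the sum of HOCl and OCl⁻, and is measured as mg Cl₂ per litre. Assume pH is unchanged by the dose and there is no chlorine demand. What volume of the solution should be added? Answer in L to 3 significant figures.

Volume: 247,000 US gal × 3.785 L/gal = 934,895 L.
[OCl⁻]/[HOCl] = 10^(pH − pKa) = 10^(7.81 − 7.45) = 2.291; fraction as HOCl = 1/(1 + 2.291) = 0.3039.
Free chlorine required for 2.71 ppm HOCl: 2.71 / 0.3039 = 8.918 ppm.
FC to add: 8.918 − 0.5 = 8.418 mg/L as Cl₂.
Cl₂ equivalent: 8.418 mg/L × 934,895 L = 7870 g.
Product at 8.6% available Cl: 7870 / 0.086 = 91,510 g.
Volume: 91,510 g ÷ 1.17 g/mL = 78,220 mL.

78.2 L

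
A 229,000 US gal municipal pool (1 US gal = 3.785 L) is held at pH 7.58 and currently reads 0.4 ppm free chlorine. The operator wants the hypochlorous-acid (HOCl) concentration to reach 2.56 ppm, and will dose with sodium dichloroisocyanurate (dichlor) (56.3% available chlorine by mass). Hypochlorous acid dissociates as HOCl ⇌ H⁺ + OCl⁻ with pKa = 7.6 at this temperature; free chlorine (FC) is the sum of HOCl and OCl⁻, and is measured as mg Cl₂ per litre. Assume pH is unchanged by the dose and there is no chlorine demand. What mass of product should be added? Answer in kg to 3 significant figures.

7.09 kg

Volume: 229,000 US gal × 3.785 L/gal = 866,765 L.
[OCl⁻]/[HOCl] = 10^(pH − pKa) = 10^(7.58 − 7.6) = 0.955; fraction as HOCl = 1/(1 + 0.955) = 0.5115.
Free chlorine required for 2.56 ppm HOCl: 2.56 / 0.5115 = 5.005 ppm.
FC to add: 5.005 − 0.4 = 4.605 mg/L as Cl₂.
Cl₂ equivalent: 4.605 mg/L × 866,765 L = 3991 g.
Product at 56.3% available Cl: 3991 / 0.563 = 7089 g.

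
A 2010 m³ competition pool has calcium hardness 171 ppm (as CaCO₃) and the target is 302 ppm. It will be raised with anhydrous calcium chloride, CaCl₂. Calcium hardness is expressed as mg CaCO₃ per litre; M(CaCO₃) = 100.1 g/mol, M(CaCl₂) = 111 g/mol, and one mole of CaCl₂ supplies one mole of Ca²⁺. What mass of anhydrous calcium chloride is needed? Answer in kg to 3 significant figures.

Volume: 2010 m³ = 2,010,000 L.
Hardness to add: (302 − 171) = 131 mg/L as CaCO₃ × 2,010,000 L = 263,300 g as CaCO₃.
Moles of Ca²⁺ (1 mol Ca²⁺ ≡ 1 mol CaCO₃): 263,300 / 100.1 g/mol = 2630 mol.
Mass of CaCl₂: 2630 × 111 = 292,000 g.

292 kg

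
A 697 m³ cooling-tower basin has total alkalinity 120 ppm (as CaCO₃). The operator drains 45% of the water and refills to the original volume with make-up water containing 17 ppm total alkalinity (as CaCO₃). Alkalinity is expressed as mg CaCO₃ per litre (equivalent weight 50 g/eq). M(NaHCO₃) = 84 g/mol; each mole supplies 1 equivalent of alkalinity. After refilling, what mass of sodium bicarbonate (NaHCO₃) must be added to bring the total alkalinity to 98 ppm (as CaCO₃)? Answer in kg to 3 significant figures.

Volume: 697 m³ = 697,000 L.
After draining 45% and refilling: 120 × 0.55 + 17 × 0.45 = 73.65 ppm.
Deficit to target: 98 − 73.65 = 24.35 mg/L.
As CaCO₃: 24.35 mg/L × 697,000 L = 16,970 g; ÷ 50 g/eq ÷ 1 = 339.4 mol NaHCO₃.
Mass: 339.4 × 84 = 28,510 g.

28.5 kg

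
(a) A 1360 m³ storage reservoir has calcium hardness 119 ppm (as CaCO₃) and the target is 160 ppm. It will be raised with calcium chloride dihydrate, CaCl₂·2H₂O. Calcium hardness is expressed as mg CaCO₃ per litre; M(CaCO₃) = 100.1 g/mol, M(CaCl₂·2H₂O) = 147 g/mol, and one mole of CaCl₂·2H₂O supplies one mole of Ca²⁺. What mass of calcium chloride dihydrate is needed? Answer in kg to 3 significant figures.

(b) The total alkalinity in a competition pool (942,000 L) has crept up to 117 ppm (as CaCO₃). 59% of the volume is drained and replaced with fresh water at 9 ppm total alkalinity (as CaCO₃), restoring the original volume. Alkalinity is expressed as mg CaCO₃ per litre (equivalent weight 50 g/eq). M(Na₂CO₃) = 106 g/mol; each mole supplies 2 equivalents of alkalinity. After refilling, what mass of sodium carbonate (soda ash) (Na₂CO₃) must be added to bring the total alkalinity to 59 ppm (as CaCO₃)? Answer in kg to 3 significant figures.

(a) 81.9 kg; (b) 5.71 kg

(a) Volume: 1360 m³ = 1,360,000 L.
(a) Hardness to add: (160 − 119) = 41 mg/L as CaCO₃ × 1,360,000 L = 55,760 g as CaCO₃.
(a) Moles of Ca²⁺ (1 mol Ca²⁺ ≡ 1 mol CaCO₃): 55,760 / 100.1 g/mol = 557 mol.
(a) Mass of CaCl₂·2H₂O: 557 × 147 = 81,890 g.

(b) After draining 59% and refilling: 117 × 0.41 + 9 × 0.59 = 53.28 ppm.
(b) Deficit to target: 59 − 53.28 = 5.72 mg/L.
(b) As CaCO₃: 5.72 mg/L × 942,000 L = 5388 g; ÷ 50 g/eq ÷ 2 = 53.88 mol Na₂CO₃.
(b) Mass: 53.88 × 106 = 5712 g.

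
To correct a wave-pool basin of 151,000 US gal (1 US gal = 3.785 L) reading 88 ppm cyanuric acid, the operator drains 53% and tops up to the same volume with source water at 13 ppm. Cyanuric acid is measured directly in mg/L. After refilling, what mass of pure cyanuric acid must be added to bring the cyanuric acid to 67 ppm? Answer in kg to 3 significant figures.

Volume: 151,000 US gal × 3.785 L/gal = 571,535 L.
After draining 53% and refilling: 88 × 0.47 + 13 × 0.53 = 48.25 ppm.
Deficit to target: 67 − 48.25 = 18.75 mg/L.
Mass: 18.75 mg/L × 571,535 L = 10,720 g cyanuric acid.

10.7 kg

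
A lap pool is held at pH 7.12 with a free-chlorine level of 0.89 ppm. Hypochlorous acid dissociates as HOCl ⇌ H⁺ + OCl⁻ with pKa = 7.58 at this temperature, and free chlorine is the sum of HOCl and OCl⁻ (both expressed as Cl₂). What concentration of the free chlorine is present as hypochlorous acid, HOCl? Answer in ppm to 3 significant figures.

0.661 ppm

[OCl⁻]/[HOCl] = 10^(pH − pKa) = 10^(7.12 − 7.58) = 10^-0.46 = 0.3467.
Fraction as HOCl = 1 / (1 + 0.3467) = 0.7425.
HOCl = 0.7425 × 0.89 ppm = 0.6609 ppm.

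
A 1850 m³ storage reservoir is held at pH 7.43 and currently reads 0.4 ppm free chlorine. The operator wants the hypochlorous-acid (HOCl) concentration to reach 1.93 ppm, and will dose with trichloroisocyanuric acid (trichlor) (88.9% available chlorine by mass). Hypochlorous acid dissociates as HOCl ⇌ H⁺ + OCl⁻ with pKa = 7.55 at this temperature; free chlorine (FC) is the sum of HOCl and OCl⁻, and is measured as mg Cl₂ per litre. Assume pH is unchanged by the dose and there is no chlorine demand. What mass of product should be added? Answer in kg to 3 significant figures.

6.23 kg

Volume: 1850 m³ = 1,850,000 L.
[OCl⁻]/[HOCl] = 10^(pH − pKa) = 10^(7.43 − 7.55) = 0.7586; fraction as HOCl = 1/(1 + 0.7586) = 0.5686.
Free chlorine required for 1.93 ppm HOCl: 1.93 / 0.5686 = 3.394 ppm.
FC to add: 3.394 − 0.4 = 2.994 mg/L as Cl₂.
Cl₂ equivalent: 2.994 mg/L × 1,850,000 L = 5539 g.
Product at 88.9% available Cl: 5539 / 0.889 = 6231 g.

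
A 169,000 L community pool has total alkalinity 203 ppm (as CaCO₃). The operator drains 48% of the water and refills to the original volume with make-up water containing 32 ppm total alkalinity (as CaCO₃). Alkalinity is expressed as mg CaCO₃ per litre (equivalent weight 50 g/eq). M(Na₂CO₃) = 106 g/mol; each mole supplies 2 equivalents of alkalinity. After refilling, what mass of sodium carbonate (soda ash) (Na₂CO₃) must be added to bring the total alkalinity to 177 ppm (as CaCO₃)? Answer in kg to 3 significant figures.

After draining 48% and refilling: 203 × 0.52 + 32 × 0.48 = 120.92 ppm.
Deficit to target: 177 − 120.92 = 56.08 mg/L.
As CaCO₃: 56.08 mg/L × 169,000 L = 9478 g; ÷ 50 g/eq ÷ 2 = 94.78 mol Na₂CO₃.
Mass: 94.78 × 106 = 10,050 g.

10.0 kg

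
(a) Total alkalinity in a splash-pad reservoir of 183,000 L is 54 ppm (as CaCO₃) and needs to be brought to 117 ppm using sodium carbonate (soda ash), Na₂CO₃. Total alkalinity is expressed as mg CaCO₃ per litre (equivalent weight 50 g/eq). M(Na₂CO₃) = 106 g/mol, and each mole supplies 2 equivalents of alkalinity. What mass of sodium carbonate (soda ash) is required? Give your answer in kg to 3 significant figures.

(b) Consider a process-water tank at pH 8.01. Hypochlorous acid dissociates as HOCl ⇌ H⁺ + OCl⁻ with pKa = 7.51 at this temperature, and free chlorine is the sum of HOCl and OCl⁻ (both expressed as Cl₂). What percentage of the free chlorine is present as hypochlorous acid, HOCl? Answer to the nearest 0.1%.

(a) Alkalinity to add: (117 − 54) = 63 mg/L as CaCO₃ × 183,000 L = 11,530 g as CaCO₃.
(a) Equivalents: 11,530 g ÷ 50 g/eq = 230.6 eq.
(a) Each mole of Na₂CO₃ supplies 2 eq, so 230.6 / 2 = 115.3 mol.
(a) Mass: 115.3 mol × 106 g/mol = 12,220 g.

(b) [OCl⁻]/[HOCl] = 10^(pH − pKa) = 10^(8.01 − 7.51) = 10^0.50 = 3.162.
(b) Fraction as HOCl = 1 / (1 + 3.162) = 0.2403.

(a) 12.2 kg; (b) 24.0%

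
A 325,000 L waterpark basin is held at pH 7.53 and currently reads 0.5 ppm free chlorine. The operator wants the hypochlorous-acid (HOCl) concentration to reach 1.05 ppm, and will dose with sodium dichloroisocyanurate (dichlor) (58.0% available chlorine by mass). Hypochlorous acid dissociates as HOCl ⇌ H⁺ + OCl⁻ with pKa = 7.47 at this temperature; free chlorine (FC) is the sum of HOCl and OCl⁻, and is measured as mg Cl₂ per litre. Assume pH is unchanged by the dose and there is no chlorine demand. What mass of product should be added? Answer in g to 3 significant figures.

984 g

[OCl⁻]/[HOCl] = 10^(pH − pKa) = 10^(7.53 − 7.47) = 1.148; fraction as HOCl = 1/(1 + 1.148) = 0.4655.
Free chlorine required for 1.05 ppm HOCl: 1.05 / 0.4655 = 2.256 ppm.
FC to add: 2.256 − 0.5 = 1.756 mg/L as Cl₂.
Cl₂ equivalent: 1.756 mg/L × 325,000 L = 570.6 g.
Product at 58.0% available Cl: 570.6 / 0.58 = 983.7 g.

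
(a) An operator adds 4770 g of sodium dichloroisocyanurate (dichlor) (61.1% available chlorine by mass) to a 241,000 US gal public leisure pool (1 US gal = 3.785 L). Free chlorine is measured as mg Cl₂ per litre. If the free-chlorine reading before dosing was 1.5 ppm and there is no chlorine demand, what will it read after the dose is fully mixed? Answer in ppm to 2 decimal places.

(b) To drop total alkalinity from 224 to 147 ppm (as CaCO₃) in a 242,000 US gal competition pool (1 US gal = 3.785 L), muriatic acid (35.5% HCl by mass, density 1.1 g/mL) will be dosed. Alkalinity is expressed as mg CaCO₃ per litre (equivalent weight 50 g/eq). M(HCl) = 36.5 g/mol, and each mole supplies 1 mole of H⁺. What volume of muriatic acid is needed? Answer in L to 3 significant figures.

(a) 4.70 ppm; (b) 132 L

(a) Volume: 241,000 US gal × 3.785 L/gal = 912,185 L.
(a) Available chlorine delivered: 4770 g × 0.611 = 2914 g as Cl₂.
(a) Concentration rise: 2914 g / 912,185 L = 3.195 mg/L = 3.20 ppm.
(a) Final FC: 1.5 + 3.20 = 4.70 ppm.

(b) Volume: 242,000 US gal × 3.785 L/gal = 915,970 L.
(b) Alkalinity to neutralize: (224 − 147) = 77 mg/L as CaCO₃ × 915,970 L = 70,530 g as CaCO₃.
(b) Equivalents of H⁺ required: 70,530 ÷ 50 g/eq = 1411 eq = 1411 mol HCl.
(b) Mass of HCl: 1411 × 36.5 = 51,490 g.
(b) Mass of 35.5% solution: 51,490 / 0.355 = 145,000 g.
(b) Volume: 145,000 g ÷ 1.1 g/mL = 131,800 mL.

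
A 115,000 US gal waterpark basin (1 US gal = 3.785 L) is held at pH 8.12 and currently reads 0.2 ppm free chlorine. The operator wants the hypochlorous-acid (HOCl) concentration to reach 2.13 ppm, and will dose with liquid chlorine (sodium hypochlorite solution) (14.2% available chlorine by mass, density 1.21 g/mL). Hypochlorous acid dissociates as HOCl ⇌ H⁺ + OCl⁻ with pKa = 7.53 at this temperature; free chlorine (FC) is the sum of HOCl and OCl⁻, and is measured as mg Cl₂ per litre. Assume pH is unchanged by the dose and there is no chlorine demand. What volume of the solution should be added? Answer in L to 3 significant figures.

Volume: 115,000 US gal × 3.785 L/gal = 435,275 L.
[OCl⁻]/[HOCl] = 10^(pH − pKa) = 10^(8.12 − 7.53) = 3.89; fraction as HOCl = 1/(1 + 3.89) = 0.2045.
Free chlorine required for 2.13 ppm HOCl: 2.13 / 0.2045 = 10.42 ppm.
FC to add: 10.42 − 0.2 = 10.22 mg/L as Cl₂.
Cl₂ equivalent: 10.22 mg/L × 435,275 L = 4447 g.
Product at 14.2% available Cl: 4447 / 0.142 = 31,320 g.
Volume: 31,320 g ÷ 1.21 g/mL = 25,880 mL.

25.9 L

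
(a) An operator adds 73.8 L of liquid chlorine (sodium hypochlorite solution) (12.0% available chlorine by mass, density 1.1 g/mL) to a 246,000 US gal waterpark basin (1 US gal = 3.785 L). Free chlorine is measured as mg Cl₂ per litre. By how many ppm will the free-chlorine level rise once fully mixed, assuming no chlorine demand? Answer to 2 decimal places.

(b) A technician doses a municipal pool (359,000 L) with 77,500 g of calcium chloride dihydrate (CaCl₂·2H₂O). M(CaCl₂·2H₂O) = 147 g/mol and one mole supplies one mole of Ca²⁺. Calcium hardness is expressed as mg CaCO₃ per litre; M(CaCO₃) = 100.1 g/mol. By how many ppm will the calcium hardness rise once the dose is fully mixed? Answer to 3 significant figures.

(a) Volume: 246,000 US gal × 3.785 L/gal = 931,110 L.
(a) Mass of solution: 73.8 L × 1000 mL/L × 1.1 g/mL = 81,180 g.
(a) Available chlorine delivered: 81,180 g × 0.12 = 9742 g as Cl₂.
(a) Concentration rise: 9742 g / 931,110 L = 10.46 mg/L = 10.46 ppm.

(b) Moles of Ca²⁺: 77,500 g ÷ 147 g/mol = 527.2 mol.
(b) As CaCO₃: 527.2 mol × 100.1 g/mol = 52,770 g.
(b) Rise: 52,770 g / 359,000 L × 1000 = 147 mg/L.

(a) 10.46 ppm; (b) 147 ppm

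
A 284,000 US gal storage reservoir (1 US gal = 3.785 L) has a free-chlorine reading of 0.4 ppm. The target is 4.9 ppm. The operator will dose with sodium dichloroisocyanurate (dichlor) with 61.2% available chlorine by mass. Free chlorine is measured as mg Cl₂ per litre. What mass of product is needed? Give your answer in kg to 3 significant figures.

7.90 kg

Volume: 284,000 US gal × 3.785 L/gal = 1,074,940 L.
Chlorine deficit: 4.9 − 0.4 = 4.5 ppm = 4.5 mg/L as Cl₂.
Cl₂ equivalent needed: 4.5 mg/L × 1,074,940 L = 4,837,000 mg = 4837 g.
Product at 61.2% available chlorine: 4837 / 0.612 = 7904 g.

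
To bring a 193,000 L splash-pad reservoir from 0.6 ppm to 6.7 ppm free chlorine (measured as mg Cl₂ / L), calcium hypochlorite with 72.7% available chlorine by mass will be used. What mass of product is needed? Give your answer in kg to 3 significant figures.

1.62 kg

Chlorine deficit: 6.7 − 0.6 = 6.1 ppm = 6.1 mg/L as Cl₂.
Cl₂ equivalent needed: 6.1 mg/L × 193,000 L = 1,177,000 mg = 1177 g.
Product at 72.7% available chlorine: 1177 / 0.727 = 1619 g.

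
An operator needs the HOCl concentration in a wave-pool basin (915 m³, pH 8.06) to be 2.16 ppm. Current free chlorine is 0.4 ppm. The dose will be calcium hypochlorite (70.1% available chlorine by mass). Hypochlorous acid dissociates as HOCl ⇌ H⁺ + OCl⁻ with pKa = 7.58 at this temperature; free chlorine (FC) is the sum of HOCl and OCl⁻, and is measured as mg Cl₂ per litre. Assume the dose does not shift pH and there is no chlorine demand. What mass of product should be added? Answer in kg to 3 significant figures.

10.8 kg

Volume: 915 m³ = 915,000 L.
[OCl⁻]/[HOCl] = 10^(pH − pKa) = 10^(8.06 − 7.58) = 3.02; fraction as HOCl = 1/(1 + 3.02) = 0.2488.
Free chlorine required for 2.16 ppm HOCl: 2.16 / 0.2488 = 8.683 ppm.
FC to add: 8.683 − 0.4 = 8.283 mg/L as Cl₂.
Cl₂ equivalent: 8.283 mg/L × 915,000 L = 7579 g.
Product at 70.1% available Cl: 7579 / 0.701 = 10,810 g.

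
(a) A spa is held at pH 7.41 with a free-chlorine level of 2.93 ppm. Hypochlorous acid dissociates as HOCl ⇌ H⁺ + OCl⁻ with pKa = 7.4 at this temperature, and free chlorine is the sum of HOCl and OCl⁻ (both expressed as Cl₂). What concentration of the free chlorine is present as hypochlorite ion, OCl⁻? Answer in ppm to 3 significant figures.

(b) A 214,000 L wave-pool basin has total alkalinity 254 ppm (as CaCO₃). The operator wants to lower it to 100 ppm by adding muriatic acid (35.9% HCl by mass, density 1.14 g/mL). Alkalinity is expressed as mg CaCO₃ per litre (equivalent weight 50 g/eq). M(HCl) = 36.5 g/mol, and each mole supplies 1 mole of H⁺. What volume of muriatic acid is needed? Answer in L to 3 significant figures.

(a) [OCl⁻]/[HOCl] = 10^(pH − pKa) = 10^(7.41 − 7.4) = 10^0.01 = 1.023.
(a) Fraction as HOCl = 1 / (1 + 1.023) = 0.4942.
(a) OCl⁻ = (1 − 0.4942) × 2.93 ppm = 1.482 ppm.

(b) Alkalinity to neutralize: (254 − 100) = 154 mg/L as CaCO₃ × 214,000 L = 32,960 g as CaCO₃.
(b) Equivalents of H⁺ required: 32,960 ÷ 50 g/eq = 659.1 eq = 659.1 mol HCl.
(b) Mass of HCl: 659.1 × 36.5 = 24,060 g.
(b) Mass of 35.9% solution: 24,060 / 0.359 = 67,010 g.
(b) Volume: 67,010 g ÷ 1.14 g/mL = 58,780 mL.

(a) 1.48 ppm; (b) 58.8 L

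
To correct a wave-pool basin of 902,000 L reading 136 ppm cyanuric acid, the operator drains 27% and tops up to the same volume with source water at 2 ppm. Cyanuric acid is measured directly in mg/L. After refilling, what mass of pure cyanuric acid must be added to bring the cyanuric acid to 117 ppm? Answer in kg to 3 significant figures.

15.5 kg

After draining 27% and refilling: 136 × 0.73 + 2 × 0.27 = 99.82 ppm.
Deficit to target: 117 − 99.82 = 17.18 mg/L.
Mass: 17.18 mg/L × 902,000 L = 15,500 g cyanuric acid.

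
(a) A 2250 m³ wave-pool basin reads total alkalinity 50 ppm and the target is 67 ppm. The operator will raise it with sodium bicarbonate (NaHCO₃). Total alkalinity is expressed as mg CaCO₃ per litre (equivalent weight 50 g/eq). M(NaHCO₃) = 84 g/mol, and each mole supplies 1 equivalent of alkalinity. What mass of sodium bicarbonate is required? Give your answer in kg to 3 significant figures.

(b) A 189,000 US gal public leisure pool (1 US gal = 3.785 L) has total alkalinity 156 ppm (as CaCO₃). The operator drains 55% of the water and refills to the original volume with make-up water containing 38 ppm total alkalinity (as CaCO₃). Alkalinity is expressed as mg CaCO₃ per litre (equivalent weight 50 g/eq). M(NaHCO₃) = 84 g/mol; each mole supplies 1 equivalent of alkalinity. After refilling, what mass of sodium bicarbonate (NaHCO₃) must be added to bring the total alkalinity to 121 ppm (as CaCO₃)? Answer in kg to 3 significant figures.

(a) 64.3 kg; (b) 35.9 kg

(a) Volume: 2250 m³ = 2,250,000 L.
(a) Alkalinity to add: (67 − 50) = 17 mg/L as CaCO₃ × 2,250,000 L = 38,250 g as CaCO₃.
(a) Equivalents: 38,250 g ÷ 50 g/eq = 765 eq.
(a) NaHCO₃ supplies 1 eq per mole → 765 mol.
(a) Mass: 765 mol × 84 g/mol = 64,260 g.

(b) Volume: 189,000 US gal × 3.785 L/gal = 715,365 L.
(b) After draining 55% and refilling: 156 × 0.45 + 38 × 0.55 = 91.1 ppm.
(b) Deficit to target: 121 − 91.1 = 29.9 mg/L.
(b) As CaCO₃: 29.9 mg/L × 715,365 L = 21,390 g; ÷ 50 g/eq ÷ 1 = 427.8 mol NaHCO₃.
(b) Mass: 427.8 × 84 = 35,930 g.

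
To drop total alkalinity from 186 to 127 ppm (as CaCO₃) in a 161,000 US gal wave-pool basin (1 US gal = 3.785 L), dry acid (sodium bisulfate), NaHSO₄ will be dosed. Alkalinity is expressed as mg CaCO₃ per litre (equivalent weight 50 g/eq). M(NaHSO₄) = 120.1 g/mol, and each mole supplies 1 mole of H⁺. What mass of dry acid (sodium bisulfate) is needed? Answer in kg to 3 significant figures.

86.4 kg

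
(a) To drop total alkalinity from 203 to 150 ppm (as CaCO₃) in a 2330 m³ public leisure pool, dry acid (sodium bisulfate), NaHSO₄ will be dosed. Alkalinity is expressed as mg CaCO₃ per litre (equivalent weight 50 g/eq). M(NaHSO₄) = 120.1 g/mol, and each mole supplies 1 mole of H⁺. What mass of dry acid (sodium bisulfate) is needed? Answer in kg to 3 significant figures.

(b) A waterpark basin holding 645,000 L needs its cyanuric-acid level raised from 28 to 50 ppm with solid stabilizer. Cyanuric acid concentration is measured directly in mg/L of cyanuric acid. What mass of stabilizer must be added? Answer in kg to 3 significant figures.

(a) 297 kg; (b) 14.2 kg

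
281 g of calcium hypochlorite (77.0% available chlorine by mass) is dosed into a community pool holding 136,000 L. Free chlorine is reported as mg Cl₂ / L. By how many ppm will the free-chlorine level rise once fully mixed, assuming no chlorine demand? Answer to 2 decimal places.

Available chlorine delivered: 281 g × 0.77 = 216.4 g as Cl₂.
Concentration rise: 216.4 g / 136,000 L = 1.591 mg/L = 1.59 ppm.

1.59 ppm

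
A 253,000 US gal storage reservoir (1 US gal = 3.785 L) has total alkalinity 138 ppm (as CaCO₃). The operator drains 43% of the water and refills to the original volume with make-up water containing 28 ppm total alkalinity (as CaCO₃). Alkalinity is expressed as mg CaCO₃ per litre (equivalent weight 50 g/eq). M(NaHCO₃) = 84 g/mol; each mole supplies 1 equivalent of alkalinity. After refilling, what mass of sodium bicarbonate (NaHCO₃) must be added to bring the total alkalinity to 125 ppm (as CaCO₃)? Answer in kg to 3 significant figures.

55.2 kg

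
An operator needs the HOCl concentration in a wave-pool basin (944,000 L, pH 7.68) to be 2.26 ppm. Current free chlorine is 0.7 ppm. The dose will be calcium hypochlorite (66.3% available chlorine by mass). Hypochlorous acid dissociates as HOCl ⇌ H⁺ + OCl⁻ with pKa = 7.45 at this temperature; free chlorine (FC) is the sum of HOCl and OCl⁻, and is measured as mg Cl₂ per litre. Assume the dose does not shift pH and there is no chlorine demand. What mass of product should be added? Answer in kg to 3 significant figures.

[OCl⁻]/[HOCl] = 10^(pH − pKa) = 10^(7.68 − 7.45) = 1.698; fraction as HOCl = 1/(1 + 1.698) = 0.3706.
Free chlorine required for 2.26 ppm HOCl: 2.26 / 0.3706 = 6.098 ppm.
FC to add: 6.098 − 0.7 = 5.398 mg/L as Cl₂.
Cl₂ equivalent: 5.398 mg/L × 944,000 L = 5096 g.
Product at 66.3% available Cl: 5096 / 0.663 = 7686 g.

7.69 kg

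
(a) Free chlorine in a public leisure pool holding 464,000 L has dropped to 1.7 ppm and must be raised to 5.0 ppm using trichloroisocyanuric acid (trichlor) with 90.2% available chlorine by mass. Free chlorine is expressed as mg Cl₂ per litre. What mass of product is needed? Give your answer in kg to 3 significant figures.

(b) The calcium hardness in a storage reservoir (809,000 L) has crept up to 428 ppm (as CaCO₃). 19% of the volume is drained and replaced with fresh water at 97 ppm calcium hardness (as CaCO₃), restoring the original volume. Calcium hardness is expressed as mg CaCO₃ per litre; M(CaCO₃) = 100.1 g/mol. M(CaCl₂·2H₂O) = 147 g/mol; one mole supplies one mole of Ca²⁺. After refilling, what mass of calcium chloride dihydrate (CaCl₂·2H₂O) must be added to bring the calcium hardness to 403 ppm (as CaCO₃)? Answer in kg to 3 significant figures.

(a) 1.70 kg; (b) 45.0 kg

(a) Chlorine deficit: 5.0 − 1.7 = 3.3 ppm = 3.3 mg/L as Cl₂.
(a) Cl₂ equivalent needed: 3.3 mg/L × 464,000 L = 1,531,000 mg = 1531 g.
(a) Product at 90.2% available chlorine: 1531 / 0.902 = 1698 g.

(b) After draining 19% and refilling: 428 × 0.81 + 97 × 0.19 = 365.11 ppm.
(b) Deficit to target: 403 − 365.11 = 37.89 mg/L.
(b) As CaCO₃: 37.89 mg/L × 809,000 L = 30,650 g; ÷ 100.1 = 306.2 mol Ca²⁺.
(b) Mass: 306.2 × 147 = 45,010 g.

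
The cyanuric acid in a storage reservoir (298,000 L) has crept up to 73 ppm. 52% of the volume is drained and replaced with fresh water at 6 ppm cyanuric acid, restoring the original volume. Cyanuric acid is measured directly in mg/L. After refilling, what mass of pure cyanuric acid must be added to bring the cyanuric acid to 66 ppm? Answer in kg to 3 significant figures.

After draining 52% and refilling: 73 × 0.48 + 6 × 0.52 = 38.16 ppm.
Deficit to target: 66 − 38.16 = 27.84 mg/L.
Mass: 27.84 mg/L × 298,000 L = 8296 g cyanuric acid.

8.30 kg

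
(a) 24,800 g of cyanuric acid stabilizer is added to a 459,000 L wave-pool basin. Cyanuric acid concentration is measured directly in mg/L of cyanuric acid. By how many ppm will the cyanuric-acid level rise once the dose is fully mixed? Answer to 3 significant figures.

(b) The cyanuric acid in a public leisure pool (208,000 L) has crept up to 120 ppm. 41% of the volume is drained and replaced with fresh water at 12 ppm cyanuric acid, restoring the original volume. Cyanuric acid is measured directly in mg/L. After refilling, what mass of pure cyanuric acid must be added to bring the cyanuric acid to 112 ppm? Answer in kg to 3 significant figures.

(a) 54.0 ppm; (b) 7.55 kg

(a) Rise: 24,800 g / 459,000 L × 1000 = 54.03 mg/L.

(b) After draining 41% and refilling: 120 × 0.59 + 12 × 0.41 = 75.72 ppm.
(b) Deficit to target: 112 − 75.72 = 36.28 mg/L.
(b) Mass: 36.28 mg/L × 208,000 L = 7546 g cyanuric acid.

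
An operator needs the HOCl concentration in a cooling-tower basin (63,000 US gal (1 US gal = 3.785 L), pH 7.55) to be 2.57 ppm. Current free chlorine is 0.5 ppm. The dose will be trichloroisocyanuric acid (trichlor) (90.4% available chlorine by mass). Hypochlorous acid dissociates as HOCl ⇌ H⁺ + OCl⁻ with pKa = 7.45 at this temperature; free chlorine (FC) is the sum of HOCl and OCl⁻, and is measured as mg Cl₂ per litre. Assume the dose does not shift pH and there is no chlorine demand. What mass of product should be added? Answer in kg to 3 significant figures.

Volume: 63,000 US gal × 3.785 L/gal = 238,455 L.
[OCl⁻]/[HOCl] = 10^(pH − pKa) = 10^(7.55 − 7.45) = 1.259; fraction as HOCl = 1/(1 + 1.259) = 0.4427.
Free chlorine required for 2.57 ppm HOCl: 2.57 / 0.4427 = 5.805 ppm.
FC to add: 5.805 − 0.5 = 5.305 mg/L as Cl₂.
Cl₂ equivalent: 5.305 mg/L × 238,455 L = 1265 g.
Product at 90.4% available Cl: 1265 / 0.904 = 1399 g.

1.40 kg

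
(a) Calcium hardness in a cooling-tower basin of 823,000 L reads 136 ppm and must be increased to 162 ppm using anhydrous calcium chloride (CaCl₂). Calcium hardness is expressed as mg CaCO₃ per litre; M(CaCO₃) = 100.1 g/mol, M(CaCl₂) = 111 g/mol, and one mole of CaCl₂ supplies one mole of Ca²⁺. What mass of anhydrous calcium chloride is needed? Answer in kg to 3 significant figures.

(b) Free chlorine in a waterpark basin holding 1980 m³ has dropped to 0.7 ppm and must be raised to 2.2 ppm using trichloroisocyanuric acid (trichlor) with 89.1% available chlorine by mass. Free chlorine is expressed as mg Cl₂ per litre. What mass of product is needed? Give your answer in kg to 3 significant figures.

(a) Hardness to add: (162 − 136) = 26 mg/L as CaCO₃ × 823,000 L = 21,400 g as CaCO₃.
(a) Moles of Ca²⁺ (1 mol Ca²⁺ ≡ 1 mol CaCO₃): 21,400 / 100.1 g/mol = 213.8 mol.
(a) Mass of CaCl₂: 213.8 × 111 = 23,730 g.

(b) Volume: 1980 m³ = 1,980,000 L.
(b) Chlorine deficit: 2.2 − 0.7 = 1.5 ppm = 1.5 mg/L as Cl₂.
(b) Cl₂ equivalent needed: 1.5 mg/L × 1,980,000 L = 2,970,000 mg = 2970 g.
(b) Product at 89.1% available chlorine: 2970 / 0.891 = 3333 g.

(a) 23.7 kg; (b) 3.33 kg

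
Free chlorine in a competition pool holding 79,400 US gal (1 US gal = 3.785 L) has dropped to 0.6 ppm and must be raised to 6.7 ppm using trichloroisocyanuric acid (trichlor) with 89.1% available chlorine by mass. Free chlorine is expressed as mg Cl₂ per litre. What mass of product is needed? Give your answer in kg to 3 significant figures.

Volume: 79,400 US gal × 3.785 L/gal = 300,529 L.
Chlorine deficit: 6.7 − 0.6 = 6.1 ppm = 6.1 mg/L as Cl₂.
Cl₂ equivalent needed: 6.1 mg/L × 300,529 L = 1,833,000 mg = 1833 g.
Product at 89.1% available chlorine: 1833 / 0.891 = 2057 g.

2.06 kg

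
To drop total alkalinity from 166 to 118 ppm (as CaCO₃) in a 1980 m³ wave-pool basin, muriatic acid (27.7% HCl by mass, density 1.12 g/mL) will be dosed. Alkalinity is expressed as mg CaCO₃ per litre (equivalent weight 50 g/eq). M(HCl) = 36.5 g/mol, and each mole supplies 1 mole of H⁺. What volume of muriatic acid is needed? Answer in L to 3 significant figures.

Volume: 1980 m³ = 1,980,000 L.
Alkalinity to neutralize: (166 − 118) = 48 mg/L as CaCO₃ × 1,980,000 L = 95,040 g as CaCO₃.
Equivalents of H⁺ required: 95,040 ÷ 50 g/eq = 1901 eq = 1901 mol HCl.
Mass of HCl: 1901 × 36.5 = 69,380 g.
Mass of 27.7% solution: 69,380 / 0.277 = 250,500 g.
Volume: 250,500 g ÷ 1.12 g/mL = 223,600 mL.

224 L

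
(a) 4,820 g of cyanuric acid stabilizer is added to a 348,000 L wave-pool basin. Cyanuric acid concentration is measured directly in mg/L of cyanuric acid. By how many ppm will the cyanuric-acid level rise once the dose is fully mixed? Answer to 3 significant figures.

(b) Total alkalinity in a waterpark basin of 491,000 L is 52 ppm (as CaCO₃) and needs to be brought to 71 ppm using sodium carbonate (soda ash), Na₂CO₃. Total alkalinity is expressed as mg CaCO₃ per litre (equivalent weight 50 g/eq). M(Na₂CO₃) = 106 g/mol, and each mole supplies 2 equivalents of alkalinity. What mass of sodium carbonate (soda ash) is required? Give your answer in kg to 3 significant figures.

(a) Rise: 4,820 g / 348,000 L × 1000 = 13.85 mg/L.

(b) Alkalinity to add: (71 − 52) = 19 mg/L as CaCO₃ × 491,000 L = 9329 g as CaCO₃.
(b) Equivalents: 9329 g ÷ 50 g/eq = 186.6 eq.
(b) Each mole of Na₂CO₃ supplies 2 eq, so 186.6 / 2 = 93.29 mol.
(b) Mass: 93.29 mol × 106 g/mol = 9889 g.

(a) 13.9 ppm; (b) 9.89 kg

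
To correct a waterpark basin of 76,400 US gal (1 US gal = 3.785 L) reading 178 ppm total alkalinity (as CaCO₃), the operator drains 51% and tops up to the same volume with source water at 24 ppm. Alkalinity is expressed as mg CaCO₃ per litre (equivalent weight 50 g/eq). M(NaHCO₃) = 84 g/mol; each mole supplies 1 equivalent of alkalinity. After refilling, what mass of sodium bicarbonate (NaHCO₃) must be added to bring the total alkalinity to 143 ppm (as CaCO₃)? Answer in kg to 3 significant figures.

21.2 kg

Volume: 76,400 US gal × 3.785 L/gal = 289,174 L.
After draining 51% and refilling: 178 × 0.49 + 24 × 0.51 = 99.46 ppm.
Deficit to target: 143 − 99.46 = 43.54 mg/L.
As CaCO₃: 43.54 mg/L × 289,174 L = 12,590 g; ÷ 50 g/eq ÷ 1 = 251.8 mol NaHCO₃.
Mass: 251.8 × 84 = 21,150 g.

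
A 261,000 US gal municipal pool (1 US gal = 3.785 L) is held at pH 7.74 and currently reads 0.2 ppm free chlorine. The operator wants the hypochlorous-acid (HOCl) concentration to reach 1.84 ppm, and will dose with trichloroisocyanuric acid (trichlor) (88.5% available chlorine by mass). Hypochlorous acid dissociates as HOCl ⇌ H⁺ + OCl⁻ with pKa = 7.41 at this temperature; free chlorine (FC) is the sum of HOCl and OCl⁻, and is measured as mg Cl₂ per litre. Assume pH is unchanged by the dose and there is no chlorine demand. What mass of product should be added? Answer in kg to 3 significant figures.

6.22 kg

Volume: 261,000 US gal × 3.785 L/gal = 987,885 L.
[OCl⁻]/[HOCl] = 10^(pH − pKa) = 10^(7.74 − 7.41) = 2.138; fraction as HOCl = 1/(1 + 2.138) = 0.3187.
Free chlorine required for 1.84 ppm HOCl: 1.84 / 0.3187 = 5.774 ppm.
FC to add: 5.774 − 0.2 = 5.574 mg/L as Cl₂.
Cl₂ equivalent: 5.574 mg/L × 987,885 L = 5506 g.
Product at 88.5% available Cl: 5506 / 0.885 = 6222 g.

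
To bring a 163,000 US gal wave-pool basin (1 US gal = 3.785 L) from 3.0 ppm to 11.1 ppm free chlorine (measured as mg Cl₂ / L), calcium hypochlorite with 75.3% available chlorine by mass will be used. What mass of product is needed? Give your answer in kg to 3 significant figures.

Volume: 163,000 US gal × 3.785 L/gal = 616,955 L.
Chlorine deficit: 11.1 − 3.0 = 8.1 ppm = 8.1 mg/L as Cl₂.
Cl₂ equivalent needed: 8.1 mg/L × 616,955 L = 4,997,000 mg = 4997 g.
Product at 75.3% available chlorine: 4997 / 0.753 = 6637 g.

6.64 kg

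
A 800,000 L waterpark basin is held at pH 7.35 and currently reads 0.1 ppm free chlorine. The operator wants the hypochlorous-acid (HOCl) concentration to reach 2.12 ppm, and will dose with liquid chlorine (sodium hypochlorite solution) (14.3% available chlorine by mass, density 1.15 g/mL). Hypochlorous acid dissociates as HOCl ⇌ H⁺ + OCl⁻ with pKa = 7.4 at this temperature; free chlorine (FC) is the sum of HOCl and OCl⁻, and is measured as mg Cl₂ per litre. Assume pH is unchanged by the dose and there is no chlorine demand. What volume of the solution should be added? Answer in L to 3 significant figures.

19.0 L

[OCl⁻]/[HOCl] = 10^(pH − pKa) = 10^(7.35 − 7.4) = 0.8913; fraction as HOCl = 1/(1 + 0.8913) = 0.5288.
Free chlorine required for 2.12 ppm HOCl: 2.12 / 0.5288 = 4.009 ppm.
FC to add: 4.009 − 0.1 = 3.909 mg/L as Cl₂.
Cl₂ equivalent: 3.909 mg/L × 800,000 L = 3128 g.
Product at 14.3% available Cl: 3128 / 0.143 = 21,870 g.
Volume: 21,870 g ÷ 1.15 g/mL = 19,020 mL.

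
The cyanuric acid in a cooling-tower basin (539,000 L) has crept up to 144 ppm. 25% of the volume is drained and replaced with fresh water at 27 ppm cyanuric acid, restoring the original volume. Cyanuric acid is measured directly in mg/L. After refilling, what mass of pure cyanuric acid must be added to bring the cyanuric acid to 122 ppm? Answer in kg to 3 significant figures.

After draining 25% and refilling: 144 × 0.75 + 27 × 0.25 = 114.75 ppm.
Deficit to target: 122 − 114.75 = 7.25 mg/L.
Mass: 7.25 mg/L × 539,000 L = 3908 g cyanuric acid.

3.91 kg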